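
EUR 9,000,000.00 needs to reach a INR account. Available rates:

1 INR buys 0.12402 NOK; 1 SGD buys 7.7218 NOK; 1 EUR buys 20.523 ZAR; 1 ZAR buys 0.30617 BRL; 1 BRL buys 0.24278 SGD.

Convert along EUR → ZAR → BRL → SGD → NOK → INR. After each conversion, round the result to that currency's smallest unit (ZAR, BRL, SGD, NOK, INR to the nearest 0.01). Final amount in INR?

EUR 9,000,000.00 × 20.523 = ZAR 184,707,000.00
ZAR 184,707,000.00 × 0.30617 = BRL 56,551,742.19
BRL 56,551,742.19 × 0.24278 = SGD 13,729,631.97
SGD 13,729,631.97 × 7.7218 = NOK 106,017,472.15
NOK 106,017,472.15 ÷ 0.12402 = INR 854,841,736.41

INR 854,841,736.41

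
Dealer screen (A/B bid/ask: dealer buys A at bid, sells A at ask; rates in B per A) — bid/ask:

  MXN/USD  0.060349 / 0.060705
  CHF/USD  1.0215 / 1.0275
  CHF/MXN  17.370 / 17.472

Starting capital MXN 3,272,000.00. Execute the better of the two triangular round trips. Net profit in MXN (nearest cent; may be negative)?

Best loop MXN → USD → CHF → MXN:
MXN 3,272,000.00 × 0.060349 (sell MXN at bid) = USD 197,461.93
USD 197,461.93 ÷ 1.0275 (buy CHF at ask) = CHF 192,177.06
CHF 192,177.06 × 17.370 (sell CHF at bid) = MXN 3,338,115.51

Net profit: MXN 66,115.51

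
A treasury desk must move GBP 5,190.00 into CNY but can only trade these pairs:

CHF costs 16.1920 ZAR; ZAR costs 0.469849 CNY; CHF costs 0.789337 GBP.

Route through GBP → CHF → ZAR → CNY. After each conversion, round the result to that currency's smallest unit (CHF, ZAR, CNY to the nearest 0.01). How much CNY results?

GBP 5,190.00 ÷ 0.789337 = CHF 6,575.14
CHF 6,575.14 × 16.1920 = ZAR 106,464.67
ZAR 106,464.67 × 0.469849 = CNY 50,022.32

CNY 50,022.32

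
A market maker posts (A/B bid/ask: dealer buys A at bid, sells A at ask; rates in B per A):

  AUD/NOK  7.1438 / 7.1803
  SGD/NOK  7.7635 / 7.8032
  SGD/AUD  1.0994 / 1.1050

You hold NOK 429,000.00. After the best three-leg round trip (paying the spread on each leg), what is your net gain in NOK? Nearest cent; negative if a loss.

Best loop NOK → SGD → AUD → NOK:
NOK 429,000.00 ÷ 7.8032 (buy SGD at ask) = SGD 54,977.45
SGD 54,977.45 × 1.0994 (sell SGD at bid) = AUD 60,442.20
AUD 60,442.20 × 7.1438 (sell AUD at bid) = NOK 431,787.01

Net profit: NOK 2,787.01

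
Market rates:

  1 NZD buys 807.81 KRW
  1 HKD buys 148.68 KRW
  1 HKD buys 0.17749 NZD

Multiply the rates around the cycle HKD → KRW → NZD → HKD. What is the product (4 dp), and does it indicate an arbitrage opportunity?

1.0370 (arbitrage exists)

Around HKD → KRW → NZD → HKD: 1 × 148.68 ÷ 807.81 ÷ 0.17749 = 1.036978
Product > 1; profitable direction is HKD → KRW → NZD → HKD.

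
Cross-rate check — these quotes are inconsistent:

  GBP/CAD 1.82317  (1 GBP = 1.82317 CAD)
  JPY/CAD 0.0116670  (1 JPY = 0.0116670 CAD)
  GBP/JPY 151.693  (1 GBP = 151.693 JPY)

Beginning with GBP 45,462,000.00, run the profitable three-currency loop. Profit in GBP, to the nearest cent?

Profit: GBP 1,370,890.75

Profitable loop is GBP → CAD → JPY → GBP:
GBP 45,462,000.00 × 1.82317 = CAD 82,884,954.54
CAD 82,884,954.54 ÷ 0.0116670 = JPY 7,104,221,697
JPY 7,104,221,697 ÷ 151.693 = GBP 46,832,890.75
Profit = GBP 46,832,890.75 − GBP 45,462,000.00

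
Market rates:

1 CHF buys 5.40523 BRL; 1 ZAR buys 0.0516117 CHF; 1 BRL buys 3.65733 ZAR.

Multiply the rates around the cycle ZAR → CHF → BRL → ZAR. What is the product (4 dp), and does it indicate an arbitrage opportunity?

Around ZAR → CHF → BRL → ZAR: 1 × 0.0516117 × 5.40523 × 3.65733 = 1.020297
Product > 1; profitable direction is ZAR → CHF → BRL → ZAR.

1.0203 (arbitrage exists)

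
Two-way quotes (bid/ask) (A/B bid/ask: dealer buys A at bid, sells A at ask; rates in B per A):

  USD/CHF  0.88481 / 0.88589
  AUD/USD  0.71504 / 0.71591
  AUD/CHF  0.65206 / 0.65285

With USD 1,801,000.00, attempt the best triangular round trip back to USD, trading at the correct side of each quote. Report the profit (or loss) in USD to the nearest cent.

Best loop USD → AUD → CHF → USD:
USD 1,801,000.00 ÷ 0.71591 (buy AUD at ask) = AUD 2,515,679.35
AUD 2,515,679.35 × 0.65206 (sell AUD at bid) = CHF 1,640,373.87
CHF 1,640,373.87 ÷ 0.88589 (buy USD at ask) = USD 1,851,667.67

Net profit: USD 50,667.67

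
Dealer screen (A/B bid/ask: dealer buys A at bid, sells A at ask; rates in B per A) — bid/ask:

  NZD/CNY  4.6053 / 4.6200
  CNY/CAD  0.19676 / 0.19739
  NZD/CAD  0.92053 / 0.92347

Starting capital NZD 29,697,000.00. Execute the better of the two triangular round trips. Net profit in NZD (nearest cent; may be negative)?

Best loop NZD → CAD → CNY → NZD:
NZD 29,697,000.00 × 0.92053 (sell NZD at bid) = CAD 27,336,979.41
CAD 27,336,979.41 ÷ 0.19739 (buy CNY at ask) = CNY 138,492,220.53
CNY 138,492,220.53 ÷ 4.6200 (buy NZD at ask) = NZD 29,976,671.11

Net profit: NZD 279,671.11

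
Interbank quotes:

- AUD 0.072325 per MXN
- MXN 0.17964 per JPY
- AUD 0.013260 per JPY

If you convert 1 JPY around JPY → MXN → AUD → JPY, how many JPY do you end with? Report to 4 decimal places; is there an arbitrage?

0.9798 (arbitrage exists)

Around JPY → MXN → AUD → JPY: 1 × 0.17964 × 0.072325 ÷ 0.013260 = 0.979824
Product < 1; profitable direction is JPY → AUD → MXN → JPY.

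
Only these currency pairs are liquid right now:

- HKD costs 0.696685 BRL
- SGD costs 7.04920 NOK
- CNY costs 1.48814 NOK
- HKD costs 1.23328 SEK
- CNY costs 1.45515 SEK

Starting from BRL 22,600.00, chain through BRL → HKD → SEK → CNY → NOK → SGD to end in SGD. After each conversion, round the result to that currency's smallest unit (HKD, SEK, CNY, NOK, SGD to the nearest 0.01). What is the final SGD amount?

BRL 22,600.00 ÷ 0.696685 = HKD 32,439.34
HKD 32,439.34 × 1.23328 = SEK 40,006.79
SEK 40,006.79 ÷ 1.45515 = CNY 27,493.24
CNY 27,493.24 × 1.48814 = NOK 40,913.79
NOK 40,913.79 ÷ 7.04920 = SGD 5,804.03

SGD 5,804.03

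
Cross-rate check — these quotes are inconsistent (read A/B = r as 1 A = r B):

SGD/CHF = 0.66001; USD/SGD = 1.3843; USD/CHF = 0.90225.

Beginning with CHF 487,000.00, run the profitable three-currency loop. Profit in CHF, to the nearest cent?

Profit: CHF 6,154.28

Profitable loop is CHF → USD → SGD → CHF:
CHF 487,000.00 ÷ 0.90225 = USD 539,761.71
USD 539,761.71 × 1.3843 = SGD 747,192.13
SGD 747,192.13 × 0.66001 = CHF 493,154.28
Profit = CHF 493,154.28 − CHF 487,000.00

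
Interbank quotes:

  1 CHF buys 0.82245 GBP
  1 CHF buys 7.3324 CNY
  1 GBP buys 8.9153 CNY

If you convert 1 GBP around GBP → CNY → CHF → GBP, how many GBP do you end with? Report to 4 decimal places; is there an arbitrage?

1.0000 (no arbitrage)

Around GBP → CNY → CHF → GBP: 1 × 8.9153 ÷ 7.3324 × 0.82245 = 0.999998
Product ≈ 1 (deviation 0.000%, within rounding noise).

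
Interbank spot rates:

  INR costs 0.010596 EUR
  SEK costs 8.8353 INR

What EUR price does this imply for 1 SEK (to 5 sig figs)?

1 SEK × 8.8353 = 8.8353 INR
8.8353 INR × 0.010596 = 0.0936188 EUR

SEK/EUR = 0.093619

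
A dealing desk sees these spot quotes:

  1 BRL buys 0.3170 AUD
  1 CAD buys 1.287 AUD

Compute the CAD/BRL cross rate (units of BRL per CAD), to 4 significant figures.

CAD/BRL = 4.060

1 CAD × 1.287 = 1.287 AUD
1.287 AUD ÷ 0.3170 = 4.05994 BRL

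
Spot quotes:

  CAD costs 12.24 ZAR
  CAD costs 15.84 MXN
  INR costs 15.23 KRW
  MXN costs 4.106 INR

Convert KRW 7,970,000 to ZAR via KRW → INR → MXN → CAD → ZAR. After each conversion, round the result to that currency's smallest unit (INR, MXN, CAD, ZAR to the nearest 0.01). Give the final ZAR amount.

ZAR 98,484.02

KRW 7,970,000 ÷ 15.23 = INR 523,309.26
INR 523,309.26 ÷ 4.106 = MXN 127,449.89
MXN 127,449.89 ÷ 15.84 = CAD 8,046.08
CAD 8,046.08 × 12.24 = ZAR 98,484.02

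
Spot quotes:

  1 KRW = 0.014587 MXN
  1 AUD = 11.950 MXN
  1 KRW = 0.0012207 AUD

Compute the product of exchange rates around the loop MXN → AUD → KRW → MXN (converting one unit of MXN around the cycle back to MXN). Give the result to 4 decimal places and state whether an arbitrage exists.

Around MXN → AUD → KRW → MXN: 1 ÷ 11.950 ÷ 0.0012207 × 0.014587 = 0.999975
Product ≈ 1 (deviation 0.003%, within rounding noise).

1.0000 (no arbitrage)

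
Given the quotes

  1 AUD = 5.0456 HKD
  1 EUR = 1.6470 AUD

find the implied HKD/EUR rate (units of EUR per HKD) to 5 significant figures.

1 HKD ÷ 5.0456 = 0.198192 AUD
0.198192 AUD ÷ 1.6470 = 0.120335 EUR

HKD/EUR = 0.12034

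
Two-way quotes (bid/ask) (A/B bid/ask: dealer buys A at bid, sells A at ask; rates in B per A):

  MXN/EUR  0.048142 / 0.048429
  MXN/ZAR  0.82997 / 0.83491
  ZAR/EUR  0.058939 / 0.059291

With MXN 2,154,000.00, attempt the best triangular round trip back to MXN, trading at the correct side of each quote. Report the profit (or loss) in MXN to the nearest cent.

Net profit: MXN 21,731.78

Best loop MXN → ZAR → EUR → MXN:
MXN 2,154,000.00 × 0.82997 (sell MXN at bid) = ZAR 1,787,755.38
ZAR 1,787,755.38 × 0.058939 (sell ZAR at bid) = EUR 105,368.51
EUR 105,368.51 ÷ 0.048429 (buy MXN at ask) = MXN 2,175,731.78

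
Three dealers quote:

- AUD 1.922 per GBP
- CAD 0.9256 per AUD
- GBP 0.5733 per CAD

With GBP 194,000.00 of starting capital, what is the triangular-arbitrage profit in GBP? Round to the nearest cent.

Profit: GBP 3,861.09

Profitable loop is GBP → AUD → CAD → GBP:
GBP 194,000.00 × 1.922 = AUD 372,868.00
AUD 372,868.00 × 0.9256 = CAD 345,126.62
CAD 345,126.62 × 0.5733 = GBP 197,861.09
Profit = GBP 197,861.09 − GBP 194,000.00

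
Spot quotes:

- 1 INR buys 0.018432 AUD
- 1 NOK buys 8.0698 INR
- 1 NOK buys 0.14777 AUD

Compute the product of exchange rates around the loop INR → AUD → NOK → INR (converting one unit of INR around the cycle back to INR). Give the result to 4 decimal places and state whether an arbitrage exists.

Around INR → AUD → NOK → INR: 1 × 0.018432 ÷ 0.14777 × 8.0698 = 1.006582
Product > 1; profitable direction is INR → AUD → NOK → INR.

1.0066 (arbitrage exists)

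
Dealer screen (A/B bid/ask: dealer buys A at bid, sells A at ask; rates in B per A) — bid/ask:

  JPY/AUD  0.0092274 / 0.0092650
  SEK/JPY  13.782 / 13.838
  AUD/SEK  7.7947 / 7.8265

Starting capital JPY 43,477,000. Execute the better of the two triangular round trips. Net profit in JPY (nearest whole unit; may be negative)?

Best loop JPY → SEK → AUD → JPY:
JPY 43,477,000 ÷ 13.838 (buy SEK at ask) = SEK 3,141,855.76
SEK 3,141,855.76 ÷ 7.8265 (buy AUD at ask) = AUD 401,438.16
AUD 401,438.16 ÷ 0.0092650 (buy JPY at ask) = JPY 43,328,458

Net result: JPY -148,542 (no profitable arbitrage after spreads)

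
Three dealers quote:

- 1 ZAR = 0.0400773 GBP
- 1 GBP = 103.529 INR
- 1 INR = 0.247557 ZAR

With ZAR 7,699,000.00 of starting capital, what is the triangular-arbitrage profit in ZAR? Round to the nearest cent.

Profit: ZAR 209,060.90

Profitable loop is ZAR → GBP → INR → ZAR:
ZAR 7,699,000.00 × 0.0400773 = GBP 308,555.13
GBP 308,555.13 × 103.529 = INR 31,944,404.33
INR 31,944,404.33 × 0.247557 = ZAR 7,908,060.90
Profit = ZAR 7,908,060.90 − ZAR 7,699,000.00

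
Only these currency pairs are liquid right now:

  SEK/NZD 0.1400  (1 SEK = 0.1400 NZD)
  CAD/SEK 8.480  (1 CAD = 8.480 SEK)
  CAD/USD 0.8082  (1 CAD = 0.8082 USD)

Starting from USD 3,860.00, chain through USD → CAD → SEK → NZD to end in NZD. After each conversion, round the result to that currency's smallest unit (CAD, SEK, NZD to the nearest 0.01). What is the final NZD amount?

USD 3,860.00 ÷ 0.8082 = CAD 4,776.05
CAD 4,776.05 × 8.480 = SEK 40,500.90
SEK 40,500.90 × 0.1400 = NZD 5,670.13

NZD 5,670.13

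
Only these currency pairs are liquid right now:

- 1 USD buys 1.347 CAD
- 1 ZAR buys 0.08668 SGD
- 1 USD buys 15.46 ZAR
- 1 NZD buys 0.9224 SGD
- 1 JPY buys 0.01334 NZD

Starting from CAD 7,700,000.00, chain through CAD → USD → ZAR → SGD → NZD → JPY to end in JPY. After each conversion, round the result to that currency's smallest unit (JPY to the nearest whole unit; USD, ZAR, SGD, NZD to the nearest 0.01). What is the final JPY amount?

CAD 7,700,000.00 ÷ 1.347 = USD 5,716,406.83
USD 5,716,406.83 × 15.46 = ZAR 88,375,649.59
ZAR 88,375,649.59 × 0.08668 = SGD 7,660,401.31
SGD 7,660,401.31 ÷ 0.9224 = NZD 8,304,858.32
NZD 8,304,858.32 ÷ 0.01334 = JPY 622,553,097

JPY 622,553,097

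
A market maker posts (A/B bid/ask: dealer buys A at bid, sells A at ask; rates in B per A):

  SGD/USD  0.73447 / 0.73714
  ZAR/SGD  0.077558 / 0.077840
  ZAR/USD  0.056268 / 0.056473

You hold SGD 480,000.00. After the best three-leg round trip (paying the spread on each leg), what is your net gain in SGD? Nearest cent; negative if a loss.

Best loop SGD → USD → ZAR → SGD:
SGD 480,000.00 × 0.73447 (sell SGD at bid) = USD 352,545.60
USD 352,545.60 ÷ 0.056473 (buy ZAR at ask) = ZAR 6,242,728.38
ZAR 6,242,728.38 × 0.077558 (sell ZAR at bid) = SGD 484,173.53

Net profit: SGD 4,173.53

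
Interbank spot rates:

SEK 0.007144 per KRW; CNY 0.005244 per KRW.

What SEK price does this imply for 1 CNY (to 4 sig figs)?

1 CNY ÷ 0.005244 = 190.694 KRW
190.694 KRW × 0.007144 = 1.36232 SEK

CNY/SEK = 1.362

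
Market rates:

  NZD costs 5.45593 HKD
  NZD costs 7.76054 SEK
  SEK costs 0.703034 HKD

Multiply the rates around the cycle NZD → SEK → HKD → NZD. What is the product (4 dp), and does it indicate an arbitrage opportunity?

Around NZD → SEK → HKD → NZD: 1 × 7.76054 × 0.703034 ÷ 5.45593 = 0.999999
Product ≈ 1 (deviation 0.000%, within rounding noise).

1.0000 (no arbitrage)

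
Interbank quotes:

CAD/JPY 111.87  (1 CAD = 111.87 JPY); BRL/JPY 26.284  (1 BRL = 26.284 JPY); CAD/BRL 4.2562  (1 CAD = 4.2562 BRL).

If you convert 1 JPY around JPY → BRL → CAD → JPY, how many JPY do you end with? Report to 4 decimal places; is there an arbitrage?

1.0000 (no arbitrage)

Around JPY → BRL → CAD → JPY: 1 ÷ 26.284 ÷ 4.2562 × 111.87 = 1.000000
Product ≈ 1 (deviation 0.000%, within rounding noise).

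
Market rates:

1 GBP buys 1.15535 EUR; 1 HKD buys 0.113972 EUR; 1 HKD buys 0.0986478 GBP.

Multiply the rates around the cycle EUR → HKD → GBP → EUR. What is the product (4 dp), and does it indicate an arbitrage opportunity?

Around EUR → HKD → GBP → EUR: 1 ÷ 0.113972 × 0.0986478 × 1.15535 = 1.000006
Product ≈ 1 (deviation 0.001%, within rounding noise).

1.0000 (no arbitrage)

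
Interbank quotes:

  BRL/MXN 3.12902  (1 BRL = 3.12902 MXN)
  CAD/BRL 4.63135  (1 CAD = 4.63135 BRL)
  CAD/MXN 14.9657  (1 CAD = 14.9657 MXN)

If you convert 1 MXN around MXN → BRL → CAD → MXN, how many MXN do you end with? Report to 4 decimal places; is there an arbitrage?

1.0327 (arbitrage exists)

Around MXN → BRL → CAD → MXN: 1 ÷ 3.12902 ÷ 4.63135 × 14.9657 = 1.032716
Product > 1; profitable direction is MXN → BRL → CAD → MXN.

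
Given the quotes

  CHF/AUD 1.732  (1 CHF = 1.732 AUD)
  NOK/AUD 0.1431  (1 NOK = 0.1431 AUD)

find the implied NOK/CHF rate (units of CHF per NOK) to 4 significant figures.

NOK/CHF = 0.08262

1 NOK × 0.1431 = 0.1431 AUD
0.1431 AUD ÷ 1.732 = 0.0826212 CHF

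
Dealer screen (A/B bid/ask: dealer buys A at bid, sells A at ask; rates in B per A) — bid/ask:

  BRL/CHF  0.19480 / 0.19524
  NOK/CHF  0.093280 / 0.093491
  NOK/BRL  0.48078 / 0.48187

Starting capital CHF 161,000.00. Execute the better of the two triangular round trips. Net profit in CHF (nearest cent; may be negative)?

Net profit: CHF 284.05

Best loop CHF → NOK → BRL → CHF:
CHF 161,000.00 ÷ 0.093491 (buy NOK at ask) = NOK 1,722,090.90
NOK 1,722,090.90 × 0.48078 (sell NOK at bid) = BRL 827,946.86
BRL 827,946.86 × 0.19480 (sell BRL at bid) = CHF 161,284.05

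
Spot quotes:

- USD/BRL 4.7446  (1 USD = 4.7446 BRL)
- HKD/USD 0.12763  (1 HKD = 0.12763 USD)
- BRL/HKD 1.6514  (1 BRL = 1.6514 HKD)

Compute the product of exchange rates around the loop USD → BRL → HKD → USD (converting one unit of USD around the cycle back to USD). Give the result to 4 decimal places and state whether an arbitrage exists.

Around USD → BRL → HKD → USD: 1 × 4.7446 × 1.6514 × 0.12763 = 1.000011
Product ≈ 1 (deviation 0.001%, within rounding noise).

1.0000 (no arbitrage)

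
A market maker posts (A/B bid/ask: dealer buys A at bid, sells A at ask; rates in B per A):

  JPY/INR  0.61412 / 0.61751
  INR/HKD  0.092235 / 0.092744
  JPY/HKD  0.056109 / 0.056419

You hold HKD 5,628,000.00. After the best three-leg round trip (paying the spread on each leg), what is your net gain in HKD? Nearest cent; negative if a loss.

Net profit: HKD 22,380.54

Best loop HKD → JPY → INR → HKD:
HKD 5,628,000.00 ÷ 0.056419 (buy JPY at ask) = JPY 99,753,629
JPY 99,753,629 × 0.61412 (sell JPY at bid) = INR 61,260,698.70
INR 61,260,698.70 × 0.092235 (sell INR at bid) = HKD 5,650,380.54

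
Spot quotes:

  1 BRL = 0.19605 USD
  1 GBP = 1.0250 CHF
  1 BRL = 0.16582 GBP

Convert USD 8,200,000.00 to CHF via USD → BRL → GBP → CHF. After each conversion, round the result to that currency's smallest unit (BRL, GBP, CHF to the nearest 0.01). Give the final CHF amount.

CHF 7,108,988.01

USD 8,200,000.00 ÷ 0.19605 = BRL 41,826,064.78
BRL 41,826,064.78 × 0.16582 = GBP 6,935,598.06
GBP 6,935,598.06 × 1.0250 = CHF 7,108,988.01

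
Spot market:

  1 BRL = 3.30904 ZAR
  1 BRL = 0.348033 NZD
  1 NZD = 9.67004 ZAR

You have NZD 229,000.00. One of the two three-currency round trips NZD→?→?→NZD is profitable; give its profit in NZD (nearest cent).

Profit: NZD 3,906.80

Profitable loop is NZD → ZAR → BRL → NZD:
NZD 229,000.00 × 9.67004 = ZAR 2,214,439.16
ZAR 2,214,439.16 ÷ 3.30904 = BRL 669,208.94
BRL 669,208.94 × 0.348033 = NZD 232,906.80
Profit = NZD 232,906.80 − NZD 229,000.00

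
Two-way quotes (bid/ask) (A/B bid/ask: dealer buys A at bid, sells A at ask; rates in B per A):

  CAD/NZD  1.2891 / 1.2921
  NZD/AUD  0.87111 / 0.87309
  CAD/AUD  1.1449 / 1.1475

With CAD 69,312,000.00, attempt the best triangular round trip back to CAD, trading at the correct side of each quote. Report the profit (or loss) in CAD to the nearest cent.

Net profit: CAD 1,030,993.40

Best loop CAD → AUD → NZD → CAD:
CAD 69,312,000.00 × 1.1449 (sell CAD at bid) = AUD 79,355,308.80
AUD 79,355,308.80 ÷ 0.87309 (buy NZD at ask) = NZD 90,890,181.77
NZD 90,890,181.77 ÷ 1.2921 (buy CAD at ask) = CAD 70,342,993.40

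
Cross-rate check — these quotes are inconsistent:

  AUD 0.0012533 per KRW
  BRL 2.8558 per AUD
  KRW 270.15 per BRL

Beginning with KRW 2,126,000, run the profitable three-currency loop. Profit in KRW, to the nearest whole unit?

Profit: KRW 72,748

Profitable loop is KRW → BRL → AUD → KRW:
KRW 2,126,000 ÷ 270.15 = BRL 7,869.70
BRL 7,869.70 ÷ 2.8558 = AUD 2,755.69
AUD 2,755.69 ÷ 0.0012533 = KRW 2,198,748
Profit = KRW 2,198,748 − KRW 2,126,000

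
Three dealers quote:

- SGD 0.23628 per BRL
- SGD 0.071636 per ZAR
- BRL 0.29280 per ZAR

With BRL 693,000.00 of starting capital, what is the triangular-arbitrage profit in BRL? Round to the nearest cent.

Profitable loop is BRL → ZAR → SGD → BRL:
BRL 693,000.00 ÷ 0.29280 = ZAR 2,366,803.28
ZAR 2,366,803.28 × 0.071636 = SGD 169,548.32
SGD 169,548.32 ÷ 0.23628 = BRL 717,573.72
Profit = BRL 717,573.72 − BRL 693,000.00

Profit: BRL 24,573.72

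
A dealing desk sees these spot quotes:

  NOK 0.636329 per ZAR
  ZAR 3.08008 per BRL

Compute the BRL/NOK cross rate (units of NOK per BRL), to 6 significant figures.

BRL/NOK = 1.95994

1 BRL × 3.08008 = 3.08008 ZAR
3.08008 ZAR × 0.636329 = 1.95994 NOK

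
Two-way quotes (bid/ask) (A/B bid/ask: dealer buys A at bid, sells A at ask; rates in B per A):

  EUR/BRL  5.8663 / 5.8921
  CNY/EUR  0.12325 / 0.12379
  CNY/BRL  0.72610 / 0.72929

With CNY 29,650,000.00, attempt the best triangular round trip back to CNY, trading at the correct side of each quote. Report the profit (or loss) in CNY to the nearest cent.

Best loop CNY → BRL → EUR → CNY:
CNY 29,650,000.00 × 0.72610 (sell CNY at bid) = BRL 21,528,865.00
BRL 21,528,865.00 ÷ 5.8921 (buy EUR at ask) = EUR 3,653,852.62
EUR 3,653,852.62 ÷ 0.12379 (buy CNY at ask) = CNY 29,516,541.05

Net result: CNY -133,458.95 (no profitable arbitrage after spreads)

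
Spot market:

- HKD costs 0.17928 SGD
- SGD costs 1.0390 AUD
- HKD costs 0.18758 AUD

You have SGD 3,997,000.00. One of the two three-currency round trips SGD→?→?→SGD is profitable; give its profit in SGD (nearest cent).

Profit: SGD 28,068.62

Profitable loop is SGD → HKD → AUD → SGD:
SGD 3,997,000.00 ÷ 0.17928 = HKD 22,294,734.49
HKD 22,294,734.49 × 0.18758 = AUD 4,182,046.30
AUD 4,182,046.30 ÷ 1.0390 = SGD 4,025,068.62
Profit = SGD 4,025,068.62 − SGD 3,997,000.00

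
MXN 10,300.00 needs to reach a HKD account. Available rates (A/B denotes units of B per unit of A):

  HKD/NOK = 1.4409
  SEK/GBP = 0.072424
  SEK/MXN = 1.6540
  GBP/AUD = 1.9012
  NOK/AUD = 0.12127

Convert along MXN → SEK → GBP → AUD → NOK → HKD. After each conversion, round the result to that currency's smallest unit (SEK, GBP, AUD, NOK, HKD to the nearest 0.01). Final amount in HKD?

HKD 4,907.12

MXN 10,300.00 ÷ 1.6540 = SEK 6,227.33
SEK 6,227.33 × 0.072424 = GBP 451.01
GBP 451.01 × 1.9012 = AUD 857.46
AUD 857.46 ÷ 0.12127 = NOK 7,070.67
NOK 7,070.67 ÷ 1.4409 = HKD 4,907.12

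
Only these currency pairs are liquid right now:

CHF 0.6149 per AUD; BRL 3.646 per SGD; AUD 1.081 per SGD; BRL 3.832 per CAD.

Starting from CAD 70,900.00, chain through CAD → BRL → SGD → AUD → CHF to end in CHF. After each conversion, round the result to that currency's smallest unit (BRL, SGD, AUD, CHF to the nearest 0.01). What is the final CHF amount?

CAD 70,900.00 × 3.832 = BRL 271,688.80
BRL 271,688.80 ÷ 3.646 = SGD 74,516.95
SGD 74,516.95 × 1.081 = AUD 80,552.82
AUD 80,552.82 × 0.6149 = CHF 49,531.93

CHF 49,531.93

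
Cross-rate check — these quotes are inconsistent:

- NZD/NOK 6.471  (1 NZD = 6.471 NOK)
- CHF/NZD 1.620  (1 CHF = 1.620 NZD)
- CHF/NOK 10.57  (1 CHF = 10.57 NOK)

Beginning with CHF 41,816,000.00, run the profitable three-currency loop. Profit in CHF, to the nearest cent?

Profitable loop is CHF → NOK → NZD → CHF:
CHF 41,816,000.00 × 10.57 = NOK 441,995,120.00
NOK 441,995,120.00 ÷ 6.471 = NZD 68,303,990.11
NZD 68,303,990.11 ÷ 1.620 = CHF 42,162,956.86
Profit = CHF 42,162,956.86 − CHF 41,816,000.00

Profit: CHF 346,956.86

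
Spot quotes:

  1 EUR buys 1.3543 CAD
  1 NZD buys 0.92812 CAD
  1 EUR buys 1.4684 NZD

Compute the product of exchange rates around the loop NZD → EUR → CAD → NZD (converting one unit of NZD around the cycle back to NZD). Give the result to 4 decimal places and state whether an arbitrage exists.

0.9937 (arbitrage exists)

Around NZD → EUR → CAD → NZD: 1 ÷ 1.4684 × 1.3543 ÷ 0.92812 = 0.993725
Product < 1; profitable direction is NZD → CAD → EUR → NZD.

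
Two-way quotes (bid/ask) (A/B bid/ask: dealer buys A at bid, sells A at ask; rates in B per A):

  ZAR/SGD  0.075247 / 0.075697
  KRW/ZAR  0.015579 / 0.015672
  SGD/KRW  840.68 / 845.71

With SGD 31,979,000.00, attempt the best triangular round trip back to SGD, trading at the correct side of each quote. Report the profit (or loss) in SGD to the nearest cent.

Net result: SGD -104,724.50 (no profitable arbitrage after spreads)

Best loop SGD → ZAR → KRW → SGD:
SGD 31,979,000.00 ÷ 0.075697 (buy ZAR at ask) = ZAR 422,460,599.50
ZAR 422,460,599.50 ÷ 0.015672 (buy KRW at ask) = KRW 26,956,393,536
KRW 26,956,393,536 ÷ 845.71 (buy SGD at ask) = SGD 31,874,275.50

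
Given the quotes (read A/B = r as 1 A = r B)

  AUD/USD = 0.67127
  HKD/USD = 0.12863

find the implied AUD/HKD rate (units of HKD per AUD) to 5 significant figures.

1 AUD × 0.67127 = 0.67127 USD
0.67127 USD ÷ 0.12863 = 5.21861 HKD

AUD/HKD = 5.2186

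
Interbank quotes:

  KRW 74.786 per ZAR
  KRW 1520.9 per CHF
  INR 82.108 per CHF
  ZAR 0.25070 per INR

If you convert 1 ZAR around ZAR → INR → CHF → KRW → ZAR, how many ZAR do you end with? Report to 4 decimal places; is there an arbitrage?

Around ZAR → INR → CHF → KRW → ZAR: 1 ÷ 0.25070 ÷ 82.108 × 1520.9 ÷ 74.786 = 0.987963
Product < 1; profitable direction is ZAR → KRW → CHF → INR → ZAR.

0.9880 (arbitrage exists)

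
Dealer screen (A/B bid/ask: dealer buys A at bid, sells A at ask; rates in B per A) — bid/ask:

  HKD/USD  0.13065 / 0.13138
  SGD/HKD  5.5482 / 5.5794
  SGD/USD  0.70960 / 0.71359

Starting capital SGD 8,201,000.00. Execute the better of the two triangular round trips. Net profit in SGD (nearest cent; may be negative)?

Best loop SGD → HKD → USD → SGD:
SGD 8,201,000.00 × 5.5482 (sell SGD at bid) = HKD 45,500,788.20
HKD 45,500,788.20 × 0.13065 (sell HKD at bid) = USD 5,944,677.98
USD 5,944,677.98 ÷ 0.71359 (buy SGD at ask) = SGD 8,330,663.24

Net profit: SGD 129,663.24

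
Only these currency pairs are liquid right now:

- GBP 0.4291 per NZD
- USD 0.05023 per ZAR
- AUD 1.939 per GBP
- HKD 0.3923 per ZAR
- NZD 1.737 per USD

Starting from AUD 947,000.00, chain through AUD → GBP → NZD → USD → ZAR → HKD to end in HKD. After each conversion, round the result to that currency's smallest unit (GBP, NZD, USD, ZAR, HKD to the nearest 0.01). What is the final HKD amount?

HKD 5,117,630.98

AUD 947,000.00 ÷ 1.939 = GBP 488,396.08
GBP 488,396.08 ÷ 0.4291 = NZD 1,138,187.09
NZD 1,138,187.09 ÷ 1.737 = USD 655,260.27
USD 655,260.27 ÷ 0.05023 = ZAR 13,045,197.49
ZAR 13,045,197.49 × 0.3923 = HKD 5,117,630.98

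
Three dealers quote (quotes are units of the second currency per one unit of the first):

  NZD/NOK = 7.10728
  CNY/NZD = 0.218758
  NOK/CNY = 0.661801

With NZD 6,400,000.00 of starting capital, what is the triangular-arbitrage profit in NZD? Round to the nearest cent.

Profitable loop is NZD → NOK → CNY → NZD:
NZD 6,400,000.00 × 7.10728 = NOK 45,486,592.00
NOK 45,486,592.00 × 0.661801 = CNY 30,103,072.07
CNY 30,103,072.07 × 0.218758 = NZD 6,585,287.84
Profit = NZD 6,585,287.84 − NZD 6,400,000.00

Profit: NZD 185,287.84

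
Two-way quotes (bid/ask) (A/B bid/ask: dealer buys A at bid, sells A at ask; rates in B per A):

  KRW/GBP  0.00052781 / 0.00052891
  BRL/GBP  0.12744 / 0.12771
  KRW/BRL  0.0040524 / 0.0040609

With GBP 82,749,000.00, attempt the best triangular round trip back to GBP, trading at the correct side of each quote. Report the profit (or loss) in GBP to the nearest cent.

Net profit: GBP 1,466,720.46

Best loop GBP → BRL → KRW → GBP:
GBP 82,749,000.00 ÷ 0.12771 (buy BRL at ask) = BRL 647,944,561.90
BRL 647,944,561.90 ÷ 0.0040609 (buy KRW at ask) = KRW 159,556,886,872
KRW 159,556,886,872 × 0.00052781 (sell KRW at bid) = GBP 84,215,720.46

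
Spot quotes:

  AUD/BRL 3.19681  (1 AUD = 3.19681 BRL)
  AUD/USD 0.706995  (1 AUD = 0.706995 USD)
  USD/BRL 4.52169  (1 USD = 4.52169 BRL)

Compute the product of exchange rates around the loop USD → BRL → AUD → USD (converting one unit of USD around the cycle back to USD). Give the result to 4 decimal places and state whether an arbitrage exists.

Around USD → BRL → AUD → USD: 1 × 4.52169 ÷ 3.19681 × 0.706995 = 1.000001
Product ≈ 1 (deviation 0.000%, within rounding noise).

1.0000 (no arbitrage)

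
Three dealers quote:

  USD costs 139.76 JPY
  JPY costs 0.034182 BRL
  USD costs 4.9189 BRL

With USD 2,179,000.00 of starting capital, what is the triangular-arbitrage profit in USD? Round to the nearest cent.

Profitable loop is USD → BRL → JPY → USD:
USD 2,179,000.00 × 4.9189 = BRL 10,718,283.10
BRL 10,718,283.10 ÷ 0.034182 = JPY 313,565,125
JPY 313,565,125 ÷ 139.76 = USD 2,243,597.06
Profit = USD 2,243,597.06 − USD 2,179,000.00

Profit: USD 64,597.06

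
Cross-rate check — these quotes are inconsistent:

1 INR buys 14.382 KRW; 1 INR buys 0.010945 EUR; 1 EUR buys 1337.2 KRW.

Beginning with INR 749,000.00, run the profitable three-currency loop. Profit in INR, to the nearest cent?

Profitable loop is INR → EUR → KRW → INR:
INR 749,000.00 × 0.010945 = EUR 8,197.81
EUR 8,197.81 × 1337.2 = KRW 10,962,105
KRW 10,962,105 ÷ 14.382 = INR 762,210.04
Profit = INR 762,210.04 − INR 749,000.00

Profit: INR 13,210.04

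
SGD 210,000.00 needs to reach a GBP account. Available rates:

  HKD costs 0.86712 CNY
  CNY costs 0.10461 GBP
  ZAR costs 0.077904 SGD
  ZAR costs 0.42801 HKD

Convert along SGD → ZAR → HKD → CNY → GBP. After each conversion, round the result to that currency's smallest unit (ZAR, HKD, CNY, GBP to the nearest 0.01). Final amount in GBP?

GBP 104,656.42

SGD 210,000.00 ÷ 0.077904 = ZAR 2,695,625.39
ZAR 2,695,625.39 × 0.42801 = HKD 1,153,754.62
HKD 1,153,754.62 × 0.86712 = CNY 1,000,443.71
CNY 1,000,443.71 × 0.10461 = GBP 104,656.42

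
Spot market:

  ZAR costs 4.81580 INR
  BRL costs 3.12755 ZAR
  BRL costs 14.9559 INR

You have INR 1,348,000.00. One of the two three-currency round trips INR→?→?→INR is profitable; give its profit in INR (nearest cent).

Profit: INR 9,531.90

Profitable loop is INR → BRL → ZAR → INR:
INR 1,348,000.00 ÷ 14.9559 = BRL 90,131.65
BRL 90,131.65 × 3.12755 = ZAR 281,891.25
ZAR 281,891.25 × 4.81580 = INR 1,357,531.90
Profit = INR 1,357,531.90 − INR 1,348,000.00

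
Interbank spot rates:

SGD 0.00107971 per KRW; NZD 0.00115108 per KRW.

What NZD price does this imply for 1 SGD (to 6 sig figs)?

1 SGD ÷ 0.00107971 = 926.175 KRW
926.175 KRW × 0.00115108 = 1.0661 NZD

SGD/NZD = 1.06610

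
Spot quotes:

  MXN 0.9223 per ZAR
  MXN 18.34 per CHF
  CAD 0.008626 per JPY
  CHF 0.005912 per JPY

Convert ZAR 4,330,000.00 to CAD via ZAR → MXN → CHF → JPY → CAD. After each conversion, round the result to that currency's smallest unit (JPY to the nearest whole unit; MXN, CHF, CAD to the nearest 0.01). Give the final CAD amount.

CAD 317,713.60

ZAR 4,330,000.00 × 0.9223 = MXN 3,993,559.00
MXN 3,993,559.00 ÷ 18.34 = CHF 217,751.31
CHF 217,751.31 ÷ 0.005912 = JPY 36,832,089
JPY 36,832,089 × 0.008626 = CAD 317,713.60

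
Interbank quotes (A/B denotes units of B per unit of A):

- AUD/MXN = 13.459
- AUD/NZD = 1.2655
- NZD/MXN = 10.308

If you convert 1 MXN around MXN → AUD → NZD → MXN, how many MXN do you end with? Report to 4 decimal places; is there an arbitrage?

Around MXN → AUD → NZD → MXN: 1 ÷ 13.459 × 1.2655 × 10.308 = 0.969223
Product < 1; profitable direction is MXN → NZD → AUD → MXN.

0.9692 (arbitrage exists)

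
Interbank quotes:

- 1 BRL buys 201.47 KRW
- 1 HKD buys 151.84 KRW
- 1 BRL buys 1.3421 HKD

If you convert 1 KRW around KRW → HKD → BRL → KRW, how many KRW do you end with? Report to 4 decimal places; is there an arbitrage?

Around KRW → HKD → BRL → KRW: 1 ÷ 151.84 ÷ 1.3421 × 201.47 = 0.988643
Product < 1; profitable direction is KRW → BRL → HKD → KRW.

0.9886 (arbitrage exists)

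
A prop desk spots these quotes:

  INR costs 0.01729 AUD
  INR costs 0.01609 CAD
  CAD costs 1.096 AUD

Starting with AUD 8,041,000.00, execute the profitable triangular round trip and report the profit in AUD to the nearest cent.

Profit: AUD 160,280.52

Profitable loop is AUD → INR → CAD → AUD:
AUD 8,041,000.00 ÷ 0.01729 = INR 465,066,512.43
INR 465,066,512.43 × 0.01609 = CAD 7,482,920.19
CAD 7,482,920.19 × 1.096 = AUD 8,201,280.52
Profit = AUD 8,201,280.52 − AUD 8,041,000.00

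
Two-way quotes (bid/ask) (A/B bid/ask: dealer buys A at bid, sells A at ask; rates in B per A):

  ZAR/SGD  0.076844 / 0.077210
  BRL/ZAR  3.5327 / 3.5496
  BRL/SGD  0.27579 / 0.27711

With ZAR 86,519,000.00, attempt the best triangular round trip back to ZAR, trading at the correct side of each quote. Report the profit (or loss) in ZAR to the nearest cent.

Net profit: ZAR 544,683.59

Best loop ZAR → BRL → SGD → ZAR:
ZAR 86,519,000.00 ÷ 3.5496 (buy BRL at ask) = BRL 24,374,295.70
BRL 24,374,295.70 × 0.27579 (sell BRL at bid) = SGD 6,722,187.01
SGD 6,722,187.01 ÷ 0.077210 (buy ZAR at ask) = ZAR 87,063,683.59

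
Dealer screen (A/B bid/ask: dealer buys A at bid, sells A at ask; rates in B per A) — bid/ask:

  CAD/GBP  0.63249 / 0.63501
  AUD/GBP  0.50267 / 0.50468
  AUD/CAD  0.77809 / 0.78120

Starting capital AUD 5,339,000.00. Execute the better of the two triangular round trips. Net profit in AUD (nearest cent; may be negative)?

Best loop AUD → GBP → CAD → AUD:
AUD 5,339,000.00 × 0.50267 (sell AUD at bid) = GBP 2,683,755.13
GBP 2,683,755.13 ÷ 0.63501 (buy CAD at ask) = CAD 4,226,319.48
CAD 4,226,319.48 ÷ 0.78120 (buy AUD at ask) = AUD 5,410,035.17

Net profit: AUD 71,035.17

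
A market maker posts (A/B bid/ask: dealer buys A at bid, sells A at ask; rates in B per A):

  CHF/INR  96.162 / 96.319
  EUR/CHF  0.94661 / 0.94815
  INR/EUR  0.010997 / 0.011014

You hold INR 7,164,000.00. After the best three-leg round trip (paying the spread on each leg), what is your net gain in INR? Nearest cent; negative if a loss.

Best loop INR → EUR → CHF → INR:
INR 7,164,000.00 × 0.010997 (sell INR at bid) = EUR 78,782.51
EUR 78,782.51 × 0.94661 (sell EUR at bid) = CHF 74,576.31
CHF 74,576.31 × 96.162 (sell CHF at bid) = INR 7,171,407.11

Net profit: INR 7,407.11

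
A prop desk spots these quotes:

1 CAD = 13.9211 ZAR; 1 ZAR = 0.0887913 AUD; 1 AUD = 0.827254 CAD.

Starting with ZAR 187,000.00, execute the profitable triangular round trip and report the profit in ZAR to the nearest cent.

Profit: ZAR 4,216.10

Profitable loop is ZAR → AUD → CAD → ZAR:
ZAR 187,000.00 × 0.0887913 = AUD 16,603.97
AUD 16,603.97 × 0.827254 = CAD 13,735.70
CAD 13,735.70 × 13.9211 = ZAR 191,216.10
Profit = ZAR 191,216.10 − ZAR 187,000.00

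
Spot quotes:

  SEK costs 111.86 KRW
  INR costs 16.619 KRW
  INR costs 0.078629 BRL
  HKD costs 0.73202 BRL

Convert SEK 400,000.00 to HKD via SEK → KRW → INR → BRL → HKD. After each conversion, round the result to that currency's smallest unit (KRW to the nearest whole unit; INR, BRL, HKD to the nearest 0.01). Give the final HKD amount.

SEK 400,000.00 × 111.86 = KRW 44,744,000
KRW 44,744,000 ÷ 16.619 = INR 2,692,340.09
INR 2,692,340.09 × 0.078629 = BRL 211,696.01
BRL 211,696.01 ÷ 0.73202 = HKD 289,194.30

HKD 289,194.30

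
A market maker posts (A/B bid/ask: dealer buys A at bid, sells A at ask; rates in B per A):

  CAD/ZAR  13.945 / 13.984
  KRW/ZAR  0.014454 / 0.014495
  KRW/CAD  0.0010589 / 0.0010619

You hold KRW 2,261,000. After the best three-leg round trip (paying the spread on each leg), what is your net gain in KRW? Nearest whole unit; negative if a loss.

Net profit: KRW 42,328

Best loop KRW → CAD → ZAR → KRW:
KRW 2,261,000 × 0.0010589 (sell KRW at bid) = CAD 2,394.17
CAD 2,394.17 × 13.945 (sell CAD at bid) = ZAR 33,386.74
ZAR 33,386.74 ÷ 0.014495 (buy KRW at ask) = KRW 2,303,328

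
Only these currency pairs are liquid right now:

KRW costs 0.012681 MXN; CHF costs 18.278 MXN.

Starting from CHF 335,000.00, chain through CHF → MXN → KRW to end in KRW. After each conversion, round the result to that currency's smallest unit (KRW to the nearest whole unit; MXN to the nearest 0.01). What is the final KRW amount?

CHF 335,000.00 × 18.278 = MXN 6,123,130.00
MXN 6,123,130.00 ÷ 0.012681 = KRW 482,858,607

KRW 482,858,607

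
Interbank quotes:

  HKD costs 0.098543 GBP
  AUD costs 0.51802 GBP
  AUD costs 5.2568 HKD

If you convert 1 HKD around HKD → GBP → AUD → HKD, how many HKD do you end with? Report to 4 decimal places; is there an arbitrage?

Around HKD → GBP → AUD → HKD: 1 × 0.098543 ÷ 0.51802 × 5.2568 = 1.000002
Product ≈ 1 (deviation 0.000%, within rounding noise).

1.0000 (no arbitrage)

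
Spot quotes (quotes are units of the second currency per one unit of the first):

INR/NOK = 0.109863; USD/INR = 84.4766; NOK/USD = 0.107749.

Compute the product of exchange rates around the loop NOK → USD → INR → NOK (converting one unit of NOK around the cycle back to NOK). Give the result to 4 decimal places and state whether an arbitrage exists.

Around NOK → USD → INR → NOK: 1 × 0.107749 × 84.4766 × 0.109863 = 1.000003
Product ≈ 1 (deviation 0.000%, within rounding noise).

1.0000 (no arbitrage)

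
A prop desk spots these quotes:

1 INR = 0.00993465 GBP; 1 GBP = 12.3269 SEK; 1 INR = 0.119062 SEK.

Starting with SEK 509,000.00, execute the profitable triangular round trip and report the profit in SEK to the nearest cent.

Profit: SEK 14,541.43

Profitable loop is SEK → INR → GBP → SEK:
SEK 509,000.00 ÷ 0.119062 = INR 4,275,083.57
INR 4,275,083.57 × 0.00993465 = GBP 42,471.46
GBP 42,471.46 × 12.3269 = SEK 523,541.43
Profit = SEK 523,541.43 − SEK 509,000.00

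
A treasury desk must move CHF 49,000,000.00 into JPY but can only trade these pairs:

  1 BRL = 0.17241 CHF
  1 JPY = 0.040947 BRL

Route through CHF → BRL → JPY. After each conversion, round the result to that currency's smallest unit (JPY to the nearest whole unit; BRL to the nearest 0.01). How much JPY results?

JPY 6,940,832,113

CHF 49,000,000.00 ÷ 0.17241 = BRL 284,206,252.54
BRL 284,206,252.54 ÷ 0.040947 = JPY 6,940,832,113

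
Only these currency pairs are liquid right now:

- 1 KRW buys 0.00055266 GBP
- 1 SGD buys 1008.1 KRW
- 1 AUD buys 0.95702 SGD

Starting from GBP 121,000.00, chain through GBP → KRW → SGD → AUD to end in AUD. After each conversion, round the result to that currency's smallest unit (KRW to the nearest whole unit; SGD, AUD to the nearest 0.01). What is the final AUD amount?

GBP 121,000.00 ÷ 0.00055266 = KRW 218,941,121
KRW 218,941,121 ÷ 1008.1 = SGD 217,181.95
SGD 217,181.95 ÷ 0.95702 = AUD 226,935.64

AUD 226,935.64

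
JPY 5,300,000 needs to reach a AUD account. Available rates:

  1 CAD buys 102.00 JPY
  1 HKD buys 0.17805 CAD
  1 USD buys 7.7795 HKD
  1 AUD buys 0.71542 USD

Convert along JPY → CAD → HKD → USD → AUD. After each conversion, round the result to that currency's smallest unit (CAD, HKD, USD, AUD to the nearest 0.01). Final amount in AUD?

JPY 5,300,000 ÷ 102.00 = CAD 51,960.78
CAD 51,960.78 ÷ 0.17805 = HKD 291,832.52
HKD 291,832.52 ÷ 7.7795 = USD 37,513.02
USD 37,513.02 ÷ 0.71542 = AUD 52,434.96

AUD 52,434.96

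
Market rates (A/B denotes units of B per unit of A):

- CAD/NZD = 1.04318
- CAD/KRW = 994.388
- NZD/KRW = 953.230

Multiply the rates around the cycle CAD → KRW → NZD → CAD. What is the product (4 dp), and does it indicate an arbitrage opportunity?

Around CAD → KRW → NZD → CAD: 1 × 994.388 ÷ 953.230 ÷ 1.04318 = 0.999998
Product ≈ 1 (deviation 0.000%, within rounding noise).

1.0000 (no arbitrage)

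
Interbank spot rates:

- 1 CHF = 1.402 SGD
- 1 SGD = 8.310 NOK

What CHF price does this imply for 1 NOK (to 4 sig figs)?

1 NOK ÷ 8.310 = 0.120337 SGD
0.120337 SGD ÷ 1.402 = 0.0858323 CHF

NOK/CHF = 0.08583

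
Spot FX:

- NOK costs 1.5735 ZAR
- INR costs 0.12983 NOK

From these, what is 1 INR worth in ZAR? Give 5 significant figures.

1 INR × 0.12983 = 0.12983 NOK
0.12983 NOK × 1.5735 = 0.204288 ZAR

INR/ZAR = 0.20429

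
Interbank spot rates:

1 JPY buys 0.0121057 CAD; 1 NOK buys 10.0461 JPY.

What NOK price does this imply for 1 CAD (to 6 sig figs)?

1 CAD ÷ 0.0121057 = 82.6057 JPY
82.6057 JPY ÷ 10.0461 = 8.22266 NOK

CAD/NOK = 8.22266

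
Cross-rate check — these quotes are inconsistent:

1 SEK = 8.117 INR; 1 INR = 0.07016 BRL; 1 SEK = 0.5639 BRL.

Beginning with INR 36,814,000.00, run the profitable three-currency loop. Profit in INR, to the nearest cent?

Profit: INR 364,857.49

Profitable loop is INR → BRL → SEK → INR:
INR 36,814,000.00 × 0.07016 = BRL 2,582,870.24
BRL 2,582,870.24 ÷ 0.5639 = SEK 4,580,369.29
SEK 4,580,369.29 × 8.117 = INR 37,178,857.49
Profit = INR 37,178,857.49 − INR 36,814,000.00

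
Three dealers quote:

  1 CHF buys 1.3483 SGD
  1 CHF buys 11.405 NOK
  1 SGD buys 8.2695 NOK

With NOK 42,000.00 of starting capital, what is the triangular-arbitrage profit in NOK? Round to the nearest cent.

Profit: NOK 961.44

Profitable loop is NOK → SGD → CHF → NOK:
NOK 42,000.00 ÷ 8.2695 = SGD 5,078.90
SGD 5,078.90 ÷ 1.3483 = CHF 3,766.89
CHF 3,766.89 × 11.405 = NOK 42,961.44
Profit = NOK 42,961.44 − NOK 42,000.00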